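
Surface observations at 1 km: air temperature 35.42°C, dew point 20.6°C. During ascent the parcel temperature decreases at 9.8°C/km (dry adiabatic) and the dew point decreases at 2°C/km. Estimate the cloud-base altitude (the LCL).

T and T_d converge at 9.8 − 2 = 7.8°C per km
Height above start = (35.42 − 20.6) / 7.8 = 1.9 km
LCL altitude = 1000 m + 1900 m = 2900 m

2.9 km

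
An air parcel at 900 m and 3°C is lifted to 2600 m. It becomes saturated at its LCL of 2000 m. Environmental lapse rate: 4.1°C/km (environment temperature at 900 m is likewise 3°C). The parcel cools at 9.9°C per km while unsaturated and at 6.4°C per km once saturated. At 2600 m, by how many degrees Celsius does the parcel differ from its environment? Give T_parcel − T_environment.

Parcel:
  900 → 2000 m (dry, 9.9°C/km): ΔT = -9.9 × 1.1 = -10.89°C → T = -7.89°C
  2000 → 2600 m (saturated, 6.4°C/km): ΔT = -6.4 × 0.6 = -3.84°C → T = -11.73°C
Environment:
  900 → 2600 m (environment, 4.1°C/km): ΔT = -4.1 × 1.7 = -6.97°C → T = -3.97°C
T_parcel − T_env = -11.73 − (-3.97) = -7.76°C

-7.76°C (parcel cooler than environment)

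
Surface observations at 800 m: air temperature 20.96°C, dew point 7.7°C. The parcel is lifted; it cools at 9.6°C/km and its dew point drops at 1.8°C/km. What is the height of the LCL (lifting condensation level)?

T and T_d converge at 9.6 − 1.8 = 7.8°C per km
Height above start = (20.96 − 7.7) / 7.8 = 1.7 km
LCL altitude = 800 m + 1700 m = 2500 m

2500 m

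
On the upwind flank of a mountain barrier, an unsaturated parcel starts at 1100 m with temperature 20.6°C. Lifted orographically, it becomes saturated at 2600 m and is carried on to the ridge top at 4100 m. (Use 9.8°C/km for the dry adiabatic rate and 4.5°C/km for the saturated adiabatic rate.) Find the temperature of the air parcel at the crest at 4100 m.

-0.85°C

1100–2600 m, dry: Δz = 1.5 km ⇒ ΔT = -14.7°C; T = 5.9°C
2600–4100 m, saturated: Δz = 1.5 km ⇒ ΔT = -6.75°C; T = -0.85°C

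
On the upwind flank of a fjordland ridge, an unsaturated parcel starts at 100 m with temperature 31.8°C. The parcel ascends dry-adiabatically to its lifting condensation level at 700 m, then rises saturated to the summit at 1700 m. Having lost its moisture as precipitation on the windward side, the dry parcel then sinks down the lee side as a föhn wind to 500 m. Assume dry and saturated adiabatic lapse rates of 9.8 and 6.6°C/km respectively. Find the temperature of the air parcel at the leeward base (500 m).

Dry to 700 m: -9.8 × 0.6 km = -5.88°C, so T = 25.92°C.
Saturated to 1700 m: -6.6 × 1 km = -6.6°C, so T = 19.32°C.
Dry descent to 500 m: +9.8 × 1.2 km = +11.76°C, so T = 31.08°C.

31.08°C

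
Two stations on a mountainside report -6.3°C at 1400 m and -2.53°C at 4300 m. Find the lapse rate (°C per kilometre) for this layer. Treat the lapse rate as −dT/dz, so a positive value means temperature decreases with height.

-1.3°C/km

Γ = −ΔT/Δz = (-6.3 − (-2.53)) / (4300 − 1400) m
  = -3.77°C / 2.9 km = -1.3°C/km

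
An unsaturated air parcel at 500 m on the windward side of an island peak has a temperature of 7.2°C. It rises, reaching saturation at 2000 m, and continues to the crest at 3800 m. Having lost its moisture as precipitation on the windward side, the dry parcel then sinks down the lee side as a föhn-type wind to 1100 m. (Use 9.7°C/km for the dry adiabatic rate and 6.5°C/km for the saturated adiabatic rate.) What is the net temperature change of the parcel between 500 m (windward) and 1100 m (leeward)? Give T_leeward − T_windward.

Dry to 2000 m: -9.7 × 1.5 km = -14.55°C, so T = -7.35°C.
Saturated to 3800 m: -6.5 × 1.8 km = -11.7°C, so T = -19.05°C.
Dry descent to 1100 m: +9.7 × 2.7 km = +26.19°C, so T = 7.14°C.
Net change vs windward start: 7.14 − 7.2 = -0.06°C

-0.06°C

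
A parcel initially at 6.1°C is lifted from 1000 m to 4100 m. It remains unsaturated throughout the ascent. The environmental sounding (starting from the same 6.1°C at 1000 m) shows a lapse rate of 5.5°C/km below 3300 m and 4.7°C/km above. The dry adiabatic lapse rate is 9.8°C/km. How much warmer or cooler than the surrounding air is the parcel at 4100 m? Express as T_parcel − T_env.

-13.97°C (parcel cooler than environment)

Parcel:
  1000–4100 m, dry: Δz = 3.1 km ⇒ ΔT = -30.38°C; T = -24.28°C
Environment:
  1000–3300 m, environment, lower layer: Δz = 2.3 km ⇒ ΔT = -12.65°C; T = -6.55°C
  3300–4100 m, environment, upper layer: Δz = 0.8 km ⇒ ΔT = -3.76°C; T = -10.31°C
T_parcel − T_env = -24.28 − (-10.31) = -13.97°C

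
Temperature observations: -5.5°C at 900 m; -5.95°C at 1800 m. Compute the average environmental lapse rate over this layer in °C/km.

0.5°C/km

Γ = −ΔT/Δz = (-5.5 − (-5.95)) / (1800 − 900) m
  = 0.45°C / 0.9 km = 0.5°C/km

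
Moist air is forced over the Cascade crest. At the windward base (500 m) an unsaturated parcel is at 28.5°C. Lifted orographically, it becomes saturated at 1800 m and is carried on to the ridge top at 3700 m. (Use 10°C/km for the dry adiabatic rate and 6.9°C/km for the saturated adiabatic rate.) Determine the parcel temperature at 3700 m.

2.39°C

Dry to 1800 m: -10 × 1.3 km = -13°C, so T = 15.5°C.
Saturated to 3700 m: -6.9 × 1.9 km = -13.11°C, so T = 2.39°C.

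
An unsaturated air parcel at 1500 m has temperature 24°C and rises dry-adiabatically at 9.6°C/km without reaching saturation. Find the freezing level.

4000 m

Height above start = (24 − 0) / 9.6 = 2.5 km
Altitude = 1500 m + 2500 m = 4000 m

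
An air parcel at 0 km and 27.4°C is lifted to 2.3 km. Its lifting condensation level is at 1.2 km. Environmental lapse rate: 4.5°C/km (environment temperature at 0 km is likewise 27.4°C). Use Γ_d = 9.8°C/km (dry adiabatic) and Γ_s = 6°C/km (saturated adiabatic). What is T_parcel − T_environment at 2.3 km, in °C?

-8.01°C (parcel cooler than environment)

Parcel:
  0 → 1200 m (dry, 9.8°C/km): ΔT = -9.8 × 1.2 = -11.76°C → T = 15.64°C
  1200 → 2300 m (saturated, 6°C/km): ΔT = -6 × 1.1 = -6.6°C → T = 9.04°C
Environment:
  0 → 2300 m (environment, 4.5°C/km): ΔT = -4.5 × 2.3 = -10.35°C → T = 17.05°C
T_parcel − T_env = 9.04 − 17.05 = -8.01°C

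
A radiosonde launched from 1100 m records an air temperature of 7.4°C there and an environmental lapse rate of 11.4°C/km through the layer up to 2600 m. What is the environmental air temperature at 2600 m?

-9.7°C

1100 → 2600 m (environmental, 11.4°C/km): ΔT = -11.4 × 1.5 = -17.1°C → T = -9.7°C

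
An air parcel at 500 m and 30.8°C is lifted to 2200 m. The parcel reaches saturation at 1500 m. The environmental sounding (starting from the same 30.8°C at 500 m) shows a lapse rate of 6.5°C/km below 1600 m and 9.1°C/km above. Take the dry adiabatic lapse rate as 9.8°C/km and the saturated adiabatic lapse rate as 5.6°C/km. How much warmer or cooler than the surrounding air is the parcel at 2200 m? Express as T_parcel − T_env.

-1.11°C (parcel cooler than environment)

Parcel:
  From 500 m to 1500 m (dry): cools by 9.8 × 1 = 9.8°C, giving 21°C.
  From 1500 m to 2200 m (saturated): cools by 5.6 × 0.7 = 3.92°C, giving 17.08°C.
Environment:
  From 500 m to 1600 m (environment, lower layer): cools by 6.5 × 1.1 = 7.15°C, giving 23.65°C.
  From 1600 m to 2200 m (environment, upper layer): cools by 9.1 × 0.6 = 5.46°C, giving 18.19°C.
T_parcel − T_env = 17.08 − 18.19 = -1.11°C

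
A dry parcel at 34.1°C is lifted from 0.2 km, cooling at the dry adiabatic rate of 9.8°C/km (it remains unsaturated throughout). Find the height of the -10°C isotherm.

4.7 km

Height above start = (34.1 − (-10)) / 9.8 = 4.5 km
Altitude = 200 m + 4500 m = 4700 m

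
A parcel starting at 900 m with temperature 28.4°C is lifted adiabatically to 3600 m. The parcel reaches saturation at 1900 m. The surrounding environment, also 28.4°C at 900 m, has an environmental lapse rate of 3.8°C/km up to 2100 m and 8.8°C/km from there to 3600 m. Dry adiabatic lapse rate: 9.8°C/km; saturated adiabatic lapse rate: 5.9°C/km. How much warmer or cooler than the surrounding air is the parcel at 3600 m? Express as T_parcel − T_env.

Parcel:
  Dry to 1900 m: -9.8 × 1 km = -9.8°C, so T = 18.6°C.
  Saturated to 3600 m: -5.9 × 1.7 km = -10.03°C, so T = 8.57°C.
Environment:
  Environment, lower layer to 2100 m: -3.8 × 1.2 km = -4.56°C, so T = 23.84°C.
  Environment, upper layer to 3600 m: -8.8 × 1.5 km = -13.2°C, so T = 10.64°C.
T_parcel − T_env = 8.57 − 10.64 = -2.07°C

-2.07°C (parcel cooler than environment)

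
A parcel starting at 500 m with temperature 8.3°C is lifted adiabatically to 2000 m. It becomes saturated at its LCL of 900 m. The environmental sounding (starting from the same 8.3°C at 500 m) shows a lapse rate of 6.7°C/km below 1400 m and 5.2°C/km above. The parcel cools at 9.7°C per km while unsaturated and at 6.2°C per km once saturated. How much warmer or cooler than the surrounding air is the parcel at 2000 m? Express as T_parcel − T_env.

Parcel:
  500 → 900 m (dry, 9.7°C/km): ΔT = -9.7 × 0.4 = -3.88°C → T = 4.42°C
  900 → 2000 m (saturated, 6.2°C/km): ΔT = -6.2 × 1.1 = -6.82°C → T = -2.4°C
Environment:
  500 → 1400 m (environment, lower layer, 6.7°C/km): ΔT = -6.7 × 0.9 = -6.03°C → T = 2.27°C
  1400 → 2000 m (environment, upper layer, 5.2°C/km): ΔT = -5.2 × 0.6 = -3.12°C → T = -0.85°C
T_parcel − T_env = -2.4 − (-0.85) = -1.55°C

-1.55°C (parcel cooler than environment)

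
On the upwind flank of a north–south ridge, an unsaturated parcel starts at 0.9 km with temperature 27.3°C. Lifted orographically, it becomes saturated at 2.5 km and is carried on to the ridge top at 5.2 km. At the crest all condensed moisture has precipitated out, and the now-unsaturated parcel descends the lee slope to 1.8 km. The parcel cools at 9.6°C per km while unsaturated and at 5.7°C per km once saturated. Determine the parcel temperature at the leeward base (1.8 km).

From 900 m to 2500 m (dry): cools by 9.6 × 1.6 = 15.36°C, giving 11.94°C.
From 2500 m to 5200 m (saturated): cools by 5.7 × 2.7 = 15.39°C, giving -3.45°C.
From 5200 m to 1800 m (dry descent): warms by 9.6 × 3.4 = 32.64°C, giving 29.19°C.

29.19°C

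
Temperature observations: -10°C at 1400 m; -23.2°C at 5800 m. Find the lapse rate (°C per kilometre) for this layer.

Γ = −ΔT/Δz = (-10 − (-23.2)) / (5800 − 1400) m
  = 13.2°C / 4.4 km = 3°C/km

3°C/km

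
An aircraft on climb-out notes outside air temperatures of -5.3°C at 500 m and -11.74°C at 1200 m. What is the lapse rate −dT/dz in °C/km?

9.2°C/km

Γ = −ΔT/Δz = (-5.3 − (-11.74)) / (1200 − 500) m
  = 6.44°C / 0.7 km = 9.2°C/km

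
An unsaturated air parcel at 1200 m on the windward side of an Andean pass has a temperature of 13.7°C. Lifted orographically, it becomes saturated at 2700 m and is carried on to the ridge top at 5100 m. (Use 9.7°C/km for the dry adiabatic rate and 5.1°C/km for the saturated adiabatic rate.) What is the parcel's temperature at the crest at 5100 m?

1200 → 2700 m (dry, 9.7°C/km): ΔT = -9.7 × 1.5 = -14.55°C → T = -0.85°C
2700 → 5100 m (saturated, 5.1°C/km): ΔT = -5.1 × 2.4 = -12.24°C → T = -13.09°C

-13.09°C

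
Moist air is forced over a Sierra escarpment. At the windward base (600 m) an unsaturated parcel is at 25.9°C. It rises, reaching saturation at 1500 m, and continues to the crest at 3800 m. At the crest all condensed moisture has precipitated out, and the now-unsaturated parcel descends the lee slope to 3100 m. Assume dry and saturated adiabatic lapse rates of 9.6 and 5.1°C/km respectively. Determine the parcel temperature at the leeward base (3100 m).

600 → 1500 m (dry, 9.6°C/km): ΔT = -9.6 × 0.9 = -8.64°C → T = 17.26°C
1500 → 3800 m (saturated, 5.1°C/km): ΔT = -5.1 × 2.3 = -11.73°C → T = 5.53°C
3800 → 3100 m (dry descent, 9.6°C/km): ΔT = +9.6 × 0.7 = +6.72°C → T = 12.25°C

12.25°C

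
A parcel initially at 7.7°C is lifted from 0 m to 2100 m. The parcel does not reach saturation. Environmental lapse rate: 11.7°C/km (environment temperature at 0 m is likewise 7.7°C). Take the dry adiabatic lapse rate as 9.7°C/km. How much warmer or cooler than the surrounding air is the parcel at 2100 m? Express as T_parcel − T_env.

Parcel:
  Dry to 2100 m: -9.7 × 2.1 km = -20.37°C, so T = -12.67°C.
Environment:
  Environment to 2100 m: -11.7 × 2.1 km = -24.57°C, so T = -16.87°C.
T_parcel − T_env = -12.67 − (-16.87) = +4.2°C

+4.2°C (parcel warmer than environment)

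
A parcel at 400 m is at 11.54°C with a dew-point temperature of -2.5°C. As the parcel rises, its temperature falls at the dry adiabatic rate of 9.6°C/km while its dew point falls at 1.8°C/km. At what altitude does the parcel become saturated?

T and T_d converge at 9.6 − 1.8 = 7.8°C per km
Height above start = (11.54 − (-2.5)) / 7.8 = 1.8 km
LCL altitude = 400 m + 1800 m = 2200 m

2200 m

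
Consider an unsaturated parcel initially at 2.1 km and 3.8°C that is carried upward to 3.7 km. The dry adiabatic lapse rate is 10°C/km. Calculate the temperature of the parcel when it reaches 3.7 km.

-12.2°C

From 2100 m to 3700 m (dry adiabatic): cools by 10 × 1.6 = 16°C, giving -12.2°C.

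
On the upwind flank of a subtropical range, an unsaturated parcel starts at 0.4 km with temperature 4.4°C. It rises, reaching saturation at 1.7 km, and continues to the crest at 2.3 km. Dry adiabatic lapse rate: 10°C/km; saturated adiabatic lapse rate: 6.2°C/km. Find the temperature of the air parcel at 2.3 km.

From 400 m to 1700 m (dry): cools by 10 × 1.3 = 13°C, giving -8.6°C.
From 1700 m to 2300 m (saturated): cools by 6.2 × 0.6 = 3.72°C, giving -12.32°C.

-12.32°C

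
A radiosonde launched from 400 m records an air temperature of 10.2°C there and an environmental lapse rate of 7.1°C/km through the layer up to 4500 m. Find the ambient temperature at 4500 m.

400 → 4500 m (environmental, 7.1°C/km): ΔT = -7.1 × 4.1 = -29.11°C → T = -18.91°C

-18.91°C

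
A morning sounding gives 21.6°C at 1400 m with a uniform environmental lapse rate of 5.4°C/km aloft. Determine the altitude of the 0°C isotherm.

5400 m

Height above start = (21.6 − 0) / 5.4 = 4 km
Altitude = 1400 m + 4000 m = 5400 m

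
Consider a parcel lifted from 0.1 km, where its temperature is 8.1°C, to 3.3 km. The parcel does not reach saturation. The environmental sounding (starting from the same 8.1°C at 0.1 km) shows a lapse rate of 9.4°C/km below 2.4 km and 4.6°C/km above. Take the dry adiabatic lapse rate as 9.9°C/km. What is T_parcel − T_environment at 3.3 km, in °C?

Parcel:
  From 100 m to 3300 m (dry): cools by 9.9 × 3.2 = 31.68°C, giving -23.58°C.
Environment:
  From 100 m to 2400 m (environment, lower layer): cools by 9.4 × 2.3 = 21.62°C, giving -13.52°C.
  From 2400 m to 3300 m (environment, upper layer): cools by 4.6 × 0.9 = 4.14°C, giving -17.66°C.
T_parcel − T_env = -23.58 − (-17.66) = -5.92°C

-5.92°C (parcel cooler than environment)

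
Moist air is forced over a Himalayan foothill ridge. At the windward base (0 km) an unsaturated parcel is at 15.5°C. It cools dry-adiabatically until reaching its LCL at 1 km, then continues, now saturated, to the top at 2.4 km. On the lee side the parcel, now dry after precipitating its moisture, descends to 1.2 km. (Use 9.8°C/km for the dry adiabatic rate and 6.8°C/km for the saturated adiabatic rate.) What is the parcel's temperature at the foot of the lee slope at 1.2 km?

7.94°C

0–1000 m, dry: Δz = 1 km ⇒ ΔT = -9.8°C; T = 5.7°C
1000–2400 m, saturated: Δz = 1.4 km ⇒ ΔT = -9.52°C; T = -3.82°C
2400–1200 m, dry descent: Δz = 1.2 km ⇒ ΔT = +11.76°C; T = 7.94°C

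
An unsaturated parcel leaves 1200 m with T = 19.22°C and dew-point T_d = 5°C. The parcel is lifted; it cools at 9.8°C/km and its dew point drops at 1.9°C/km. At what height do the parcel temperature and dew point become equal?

3000 m

T and T_d converge at 9.8 − 1.9 = 7.9°C per km
Height above start = (19.22 − 5) / 7.9 = 1.8 km
LCL altitude = 1200 m + 1800 m = 3000 m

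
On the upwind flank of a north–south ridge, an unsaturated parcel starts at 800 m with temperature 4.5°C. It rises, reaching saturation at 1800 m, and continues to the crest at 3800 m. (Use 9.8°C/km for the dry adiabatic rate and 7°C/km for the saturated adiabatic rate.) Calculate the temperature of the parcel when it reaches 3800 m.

Dry to 1800 m: -9.8 × 1 km = -9.8°C, so T = -5.3°C.
Saturated to 3800 m: -7 × 2 km = -14°C, so T = -19.3°C.

-19.3°C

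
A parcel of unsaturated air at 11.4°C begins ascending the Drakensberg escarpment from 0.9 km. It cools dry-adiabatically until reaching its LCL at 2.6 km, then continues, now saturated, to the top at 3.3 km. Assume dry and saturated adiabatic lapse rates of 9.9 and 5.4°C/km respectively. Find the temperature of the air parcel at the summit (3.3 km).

-9.21°C

900 → 2600 m (dry, 9.9°C/km): ΔT = -9.9 × 1.7 = -16.83°C → T = -5.43°C
2600 → 3300 m (saturated, 5.4°C/km): ΔT = -5.4 × 0.7 = -3.78°C → T = -9.21°C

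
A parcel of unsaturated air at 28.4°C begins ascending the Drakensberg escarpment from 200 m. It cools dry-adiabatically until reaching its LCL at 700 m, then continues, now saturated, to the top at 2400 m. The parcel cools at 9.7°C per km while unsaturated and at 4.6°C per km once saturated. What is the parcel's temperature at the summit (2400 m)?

15.73°C

200 → 700 m (dry, 9.7°C/km): ΔT = -9.7 × 0.5 = -4.85°C → T = 23.55°C
700 → 2400 m (saturated, 4.6°C/km): ΔT = -4.6 × 1.7 = -7.82°C → T = 15.73°C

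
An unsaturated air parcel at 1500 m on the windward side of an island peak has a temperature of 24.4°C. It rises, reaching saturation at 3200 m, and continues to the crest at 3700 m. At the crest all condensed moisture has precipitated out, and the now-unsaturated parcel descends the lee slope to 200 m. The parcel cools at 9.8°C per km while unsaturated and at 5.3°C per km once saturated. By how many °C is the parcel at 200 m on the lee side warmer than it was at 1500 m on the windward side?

+14.99°C

1500–3200 m, dry: Δz = 1.7 km ⇒ ΔT = -16.66°C; T = 7.74°C
3200–3700 m, saturated: Δz = 0.5 km ⇒ ΔT = -2.65°C; T = 5.09°C
3700–200 m, dry descent: Δz = 3.5 km ⇒ ΔT = +34.3°C; T = 39.39°C
Net change vs windward start: 39.39 − 24.4 = +14.99°C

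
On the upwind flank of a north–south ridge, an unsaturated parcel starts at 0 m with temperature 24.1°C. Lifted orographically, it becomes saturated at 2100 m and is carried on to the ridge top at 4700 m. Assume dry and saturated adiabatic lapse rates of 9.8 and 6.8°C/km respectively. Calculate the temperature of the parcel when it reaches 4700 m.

-14.16°C

0 → 2100 m (dry, 9.8°C/km): ΔT = -9.8 × 2.1 = -20.58°C → T = 3.52°C
2100 → 4700 m (saturated, 6.8°C/km): ΔT = -6.8 × 2.6 = -17.68°C → T = -14.16°C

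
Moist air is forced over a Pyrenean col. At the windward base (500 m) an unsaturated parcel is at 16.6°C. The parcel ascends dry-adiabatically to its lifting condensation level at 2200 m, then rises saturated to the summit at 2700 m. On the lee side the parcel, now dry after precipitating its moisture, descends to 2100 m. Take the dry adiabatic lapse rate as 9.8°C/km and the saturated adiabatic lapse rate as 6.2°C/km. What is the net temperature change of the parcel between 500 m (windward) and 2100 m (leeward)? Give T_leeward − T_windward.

Dry to 2200 m: -9.8 × 1.7 km = -16.66°C, so T = -0.06°C.
Saturated to 2700 m: -6.2 × 0.5 km = -3.1°C, so T = -3.16°C.
Dry descent to 2100 m: +9.8 × 0.6 km = +5.88°C, so T = 2.72°C.
Net change vs windward start: 2.72 − 16.6 = -13.88°C

-13.88°C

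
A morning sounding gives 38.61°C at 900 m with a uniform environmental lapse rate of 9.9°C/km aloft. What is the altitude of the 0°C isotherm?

4800 m

Height above start = (38.61 − 0) / 9.9 = 3.9 km
Altitude = 900 m + 3900 m = 4800 m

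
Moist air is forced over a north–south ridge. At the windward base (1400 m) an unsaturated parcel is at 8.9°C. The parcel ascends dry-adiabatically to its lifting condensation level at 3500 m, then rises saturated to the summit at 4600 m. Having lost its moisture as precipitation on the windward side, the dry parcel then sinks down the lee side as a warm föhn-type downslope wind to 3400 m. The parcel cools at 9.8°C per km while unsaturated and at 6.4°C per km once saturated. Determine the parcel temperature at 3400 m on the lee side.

Dry to 3500 m: -9.8 × 2.1 km = -20.58°C, so T = -11.68°C.
Saturated to 4600 m: -6.4 × 1.1 km = -7.04°C, so T = -18.72°C.
Dry descent to 3400 m: +9.8 × 1.2 km = +11.76°C, so T = -6.96°C.

-6.96°C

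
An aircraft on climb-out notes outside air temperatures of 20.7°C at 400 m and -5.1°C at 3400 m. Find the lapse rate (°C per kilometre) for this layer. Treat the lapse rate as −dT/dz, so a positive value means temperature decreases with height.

Γ = −ΔT/Δz = (20.7 − (-5.1)) / (3400 − 400) m
  = 25.8°C / 3 km = 8.6°C/km

8.6°C/km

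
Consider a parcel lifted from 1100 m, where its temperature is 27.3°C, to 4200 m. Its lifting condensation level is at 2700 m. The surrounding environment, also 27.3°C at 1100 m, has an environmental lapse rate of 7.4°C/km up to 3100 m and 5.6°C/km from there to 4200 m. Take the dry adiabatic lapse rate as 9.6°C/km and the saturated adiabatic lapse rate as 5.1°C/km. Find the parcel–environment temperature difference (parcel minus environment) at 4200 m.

-2.05°C (parcel cooler than environment)

Parcel:
  1100–2700 m, dry: Δz = 1.6 km ⇒ ΔT = -15.36°C; T = 11.94°C
  2700–4200 m, saturated: Δz = 1.5 km ⇒ ΔT = -7.65°C; T = 4.29°C
Environment:
  1100–3100 m, environment, lower layer: Δz = 2 km ⇒ ΔT = -14.8°C; T = 12.5°C
  3100–4200 m, environment, upper layer: Δz = 1.1 km ⇒ ΔT = -6.16°C; T = 6.34°C
T_parcel − T_env = 4.29 − 6.34 = -2.05°C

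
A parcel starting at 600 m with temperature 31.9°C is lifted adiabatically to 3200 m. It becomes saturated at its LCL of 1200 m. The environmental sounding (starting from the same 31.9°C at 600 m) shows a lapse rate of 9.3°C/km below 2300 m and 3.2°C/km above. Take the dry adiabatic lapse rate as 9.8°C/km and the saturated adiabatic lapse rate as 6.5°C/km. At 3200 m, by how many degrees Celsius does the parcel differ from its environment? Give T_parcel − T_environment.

Parcel:
  600–1200 m, dry: Δz = 0.6 km ⇒ ΔT = -5.88°C; T = 26.02°C
  1200–3200 m, saturated: Δz = 2 km ⇒ ΔT = -13°C; T = 13.02°C
Environment:
  600–2300 m, environment, lower layer: Δz = 1.7 km ⇒ ΔT = -15.81°C; T = 16.09°C
  2300–3200 m, environment, upper layer: Δz = 0.9 km ⇒ ΔT = -2.88°C; T = 13.21°C
T_parcel − T_env = 13.02 − 13.21 = -0.19°C

-0.19°C (parcel cooler than environment)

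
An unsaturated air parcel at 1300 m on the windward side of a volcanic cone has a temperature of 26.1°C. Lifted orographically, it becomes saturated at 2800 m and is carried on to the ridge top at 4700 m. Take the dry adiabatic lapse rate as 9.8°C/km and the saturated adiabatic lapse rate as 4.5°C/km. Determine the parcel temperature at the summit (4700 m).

From 1300 m to 2800 m (dry): cools by 9.8 × 1.5 = 14.7°C, giving 11.4°C.
From 2800 m to 4700 m (saturated): cools by 4.5 × 1.9 = 8.55°C, giving 2.85°C.

2.85°C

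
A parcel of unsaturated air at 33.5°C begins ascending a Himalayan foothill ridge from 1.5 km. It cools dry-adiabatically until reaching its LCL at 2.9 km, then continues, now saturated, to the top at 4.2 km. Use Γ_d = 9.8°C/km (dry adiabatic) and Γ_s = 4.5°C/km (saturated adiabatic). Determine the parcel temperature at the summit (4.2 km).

13.93°C

1500–2900 m, dry: Δz = 1.4 km ⇒ ΔT = -13.72°C; T = 19.78°C
2900–4200 m, saturated: Δz = 1.3 km ⇒ ΔT = -5.85°C; T = 13.93°C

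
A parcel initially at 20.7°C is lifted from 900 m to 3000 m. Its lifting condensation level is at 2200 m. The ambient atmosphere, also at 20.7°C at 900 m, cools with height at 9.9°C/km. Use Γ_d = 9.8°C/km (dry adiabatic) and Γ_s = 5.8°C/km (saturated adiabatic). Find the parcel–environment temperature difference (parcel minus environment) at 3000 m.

Parcel:
  900–2200 m, dry: Δz = 1.3 km ⇒ ΔT = -12.74°C; T = 7.96°C
  2200–3000 m, saturated: Δz = 0.8 km ⇒ ΔT = -4.64°C; T = 3.32°C
Environment:
  900–3000 m, environment: Δz = 2.1 km ⇒ ΔT = -20.79°C; T = -0.09°C
T_parcel − T_env = 3.32 − (-0.09) = +3.41°C

+3.41°C (parcel warmer than environment)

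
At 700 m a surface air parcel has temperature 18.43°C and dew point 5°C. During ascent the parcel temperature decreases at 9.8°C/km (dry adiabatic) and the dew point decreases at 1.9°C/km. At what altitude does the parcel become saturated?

2400 m

T and T_d converge at 9.8 − 1.9 = 7.9°C per km
Height above start = (18.43 − 5) / 7.9 = 1.7 km
LCL altitude = 700 m + 1700 m = 2400 m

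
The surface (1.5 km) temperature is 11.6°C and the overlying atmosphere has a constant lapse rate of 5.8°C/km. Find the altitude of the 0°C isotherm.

3.5 km

Height above start = (11.6 − 0) / 5.8 = 2 km
Altitude = 1500 m + 2000 m = 3500 m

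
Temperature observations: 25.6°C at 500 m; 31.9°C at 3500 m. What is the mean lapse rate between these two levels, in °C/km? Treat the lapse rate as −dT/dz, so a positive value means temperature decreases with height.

-2.1°C/km

Γ = −ΔT/Δz = (25.6 − 31.9) / (3500 − 500) m
  = -6.3°C / 3 km = -2.1°C/km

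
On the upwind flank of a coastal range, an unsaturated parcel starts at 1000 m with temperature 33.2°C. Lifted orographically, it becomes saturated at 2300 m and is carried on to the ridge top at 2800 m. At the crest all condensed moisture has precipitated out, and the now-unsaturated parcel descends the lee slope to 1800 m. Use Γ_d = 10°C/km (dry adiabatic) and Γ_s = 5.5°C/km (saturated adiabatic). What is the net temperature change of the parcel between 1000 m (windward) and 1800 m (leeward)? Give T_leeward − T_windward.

-5.75°C

1000 → 2300 m (dry, 10°C/km): ΔT = -10 × 1.3 = -13°C → T = 20.2°C
2300 → 2800 m (saturated, 5.5°C/km): ΔT = -5.5 × 0.5 = -2.75°C → T = 17.45°C
2800 → 1800 m (dry descent, 10°C/km): ΔT = +10 × 1 = +10°C → T = 27.45°C
Net change vs windward start: 27.45 − 33.2 = -5.75°C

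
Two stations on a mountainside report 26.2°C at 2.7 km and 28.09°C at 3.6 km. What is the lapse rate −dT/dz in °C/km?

Γ = −ΔT/Δz = (26.2 − 28.09) / (3600 − 2700) m
  = -1.89°C / 0.9 km = -2.1°C/km

-2.1°C/km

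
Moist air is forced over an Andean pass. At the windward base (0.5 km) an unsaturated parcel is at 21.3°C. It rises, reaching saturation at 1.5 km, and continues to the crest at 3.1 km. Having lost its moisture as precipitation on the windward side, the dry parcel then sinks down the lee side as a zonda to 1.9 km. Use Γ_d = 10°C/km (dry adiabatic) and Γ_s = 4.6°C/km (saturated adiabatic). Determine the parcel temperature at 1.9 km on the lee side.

15.94°C

From 500 m to 1500 m (dry): cools by 10 × 1 = 10°C, giving 11.3°C.
From 1500 m to 3100 m (saturated): cools by 4.6 × 1.6 = 7.36°C, giving 3.94°C.
From 3100 m to 1900 m (dry descent): warms by 10 × 1.2 = 12°C, giving 15.94°C.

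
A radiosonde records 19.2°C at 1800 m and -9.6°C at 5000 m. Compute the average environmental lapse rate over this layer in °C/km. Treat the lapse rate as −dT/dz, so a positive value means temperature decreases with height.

9°C/km

Γ = −ΔT/Δz = (19.2 − (-9.6)) / (5000 − 1800) m
  = 28.8°C / 3.2 km = 9°C/km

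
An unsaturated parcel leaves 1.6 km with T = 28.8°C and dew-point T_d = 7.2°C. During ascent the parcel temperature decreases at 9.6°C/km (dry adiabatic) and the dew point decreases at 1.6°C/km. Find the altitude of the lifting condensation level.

T and T_d converge at 9.6 − 1.6 = 8°C per km
Height above start = (28.8 − 7.2) / 8 = 2.7 km
LCL altitude = 1600 m + 2700 m = 4300 m

4.3 km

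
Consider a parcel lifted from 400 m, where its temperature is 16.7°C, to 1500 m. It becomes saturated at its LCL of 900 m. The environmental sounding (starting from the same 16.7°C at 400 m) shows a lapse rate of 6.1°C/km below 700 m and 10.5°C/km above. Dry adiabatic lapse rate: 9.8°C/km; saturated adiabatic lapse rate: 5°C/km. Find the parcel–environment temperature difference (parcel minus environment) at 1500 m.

Parcel:
  400 → 900 m (dry, 9.8°C/km): ΔT = -9.8 × 0.5 = -4.9°C → T = 11.8°C
  900 → 1500 m (saturated, 5°C/km): ΔT = -5 × 0.6 = -3°C → T = 8.8°C
Environment:
  400 → 700 m (environment, lower layer, 6.1°C/km): ΔT = -6.1 × 0.3 = -1.83°C → T = 14.87°C
  700 → 1500 m (environment, upper layer, 10.5°C/km): ΔT = -10.5 × 0.8 = -8.4°C → T = 6.47°C
T_parcel − T_env = 8.8 − 6.47 = +2.33°C

+2.33°C (parcel warmer than environment)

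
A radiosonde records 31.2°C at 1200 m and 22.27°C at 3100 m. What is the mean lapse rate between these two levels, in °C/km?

Γ = −ΔT/Δz = (31.2 − 22.27) / (3100 − 1200) m
  = 8.93°C / 1.9 km = 4.7°C/km

4.7°C/km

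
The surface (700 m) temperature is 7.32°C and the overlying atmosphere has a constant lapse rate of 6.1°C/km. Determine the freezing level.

Height above start = (7.32 − 0) / 6.1 = 1.2 km
Altitude = 700 m + 1200 m = 1900 m

1900 m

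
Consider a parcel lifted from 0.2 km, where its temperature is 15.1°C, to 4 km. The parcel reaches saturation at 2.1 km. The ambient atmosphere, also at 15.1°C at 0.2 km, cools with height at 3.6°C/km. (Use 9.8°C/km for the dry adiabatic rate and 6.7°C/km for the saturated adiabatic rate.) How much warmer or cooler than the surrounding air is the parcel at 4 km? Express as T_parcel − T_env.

Parcel:
  Dry to 2100 m: -9.8 × 1.9 km = -18.62°C, so T = -3.52°C.
  Saturated to 4000 m: -6.7 × 1.9 km = -12.73°C, so T = -16.25°C.
Environment:
  Environment to 4000 m: -3.6 × 3.8 km = -13.68°C, so T = 1.42°C.
T_parcel − T_env = -16.25 − 1.42 = -17.67°C

-17.67°C (parcel cooler than environment)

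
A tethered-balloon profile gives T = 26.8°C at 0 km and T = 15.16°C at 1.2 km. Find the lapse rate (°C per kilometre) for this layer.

Γ = −ΔT/Δz = (26.8 − 15.16) / (1200 − 0) m
  = 11.64°C / 1.2 km = 9.7°C/km

9.7°C/km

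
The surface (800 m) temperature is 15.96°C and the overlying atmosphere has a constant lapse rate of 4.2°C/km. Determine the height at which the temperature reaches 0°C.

Height above start = (15.96 − 0) / 4.2 = 3.8 km
Altitude = 800 m + 3800 m = 4600 m

4600 m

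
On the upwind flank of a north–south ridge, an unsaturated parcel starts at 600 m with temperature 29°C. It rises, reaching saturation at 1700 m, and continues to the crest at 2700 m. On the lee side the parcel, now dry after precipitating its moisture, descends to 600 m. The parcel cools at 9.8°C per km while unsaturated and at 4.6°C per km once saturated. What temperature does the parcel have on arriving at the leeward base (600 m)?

34.2°C

Dry to 1700 m: -9.8 × 1.1 km = -10.78°C, so T = 18.22°C.
Saturated to 2700 m: -4.6 × 1 km = -4.6°C, so T = 13.62°C.
Dry descent to 600 m: +9.8 × 2.1 km = +20.58°C, so T = 34.2°C.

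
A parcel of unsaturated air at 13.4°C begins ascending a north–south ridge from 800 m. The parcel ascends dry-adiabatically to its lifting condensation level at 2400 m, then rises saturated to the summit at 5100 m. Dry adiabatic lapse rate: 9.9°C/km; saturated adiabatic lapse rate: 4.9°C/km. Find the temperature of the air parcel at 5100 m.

-15.67°C

From 800 m to 2400 m (dry): cools by 9.9 × 1.6 = 15.84°C, giving -2.44°C.
From 2400 m to 5100 m (saturated): cools by 4.9 × 2.7 = 13.23°C, giving -15.67°C.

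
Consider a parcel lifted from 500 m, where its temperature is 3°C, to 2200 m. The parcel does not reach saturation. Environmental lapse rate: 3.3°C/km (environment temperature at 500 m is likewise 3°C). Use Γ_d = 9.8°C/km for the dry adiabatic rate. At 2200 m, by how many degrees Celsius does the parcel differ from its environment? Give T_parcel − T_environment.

Parcel:
  500 → 2200 m (dry, 9.8°C/km): ΔT = -9.8 × 1.7 = -16.66°C → T = -13.66°C
Environment:
  500 → 2200 m (environment, 3.3°C/km): ΔT = -3.3 × 1.7 = -5.61°C → T = -2.61°C
T_parcel − T_env = -13.66 − (-2.61) = -11.05°C

-11.05°C (parcel cooler than environment)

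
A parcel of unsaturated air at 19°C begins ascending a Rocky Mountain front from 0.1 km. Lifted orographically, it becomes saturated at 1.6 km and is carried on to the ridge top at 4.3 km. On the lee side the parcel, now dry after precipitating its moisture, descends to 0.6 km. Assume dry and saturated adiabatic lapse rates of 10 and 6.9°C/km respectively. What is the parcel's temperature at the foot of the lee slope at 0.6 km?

100 → 1600 m (dry, 10°C/km): ΔT = -10 × 1.5 = -15°C → T = 4°C
1600 → 4300 m (saturated, 6.9°C/km): ΔT = -6.9 × 2.7 = -18.63°C → T = -14.63°C
4300 → 600 m (dry descent, 10°C/km): ΔT = +10 × 3.7 = +37°C → T = 22.37°C

22.37°C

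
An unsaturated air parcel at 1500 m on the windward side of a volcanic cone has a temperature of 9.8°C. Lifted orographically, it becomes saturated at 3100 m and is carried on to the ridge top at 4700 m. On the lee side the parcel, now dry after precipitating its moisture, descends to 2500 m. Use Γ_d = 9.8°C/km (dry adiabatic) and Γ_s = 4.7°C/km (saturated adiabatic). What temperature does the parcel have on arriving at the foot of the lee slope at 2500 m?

Dry to 3100 m: -9.8 × 1.6 km = -15.68°C, so T = -5.88°C.
Saturated to 4700 m: -4.7 × 1.6 km = -7.52°C, so T = -13.4°C.
Dry descent to 2500 m: +9.8 × 2.2 km = +21.56°C, so T = 8.16°C.

8.16°C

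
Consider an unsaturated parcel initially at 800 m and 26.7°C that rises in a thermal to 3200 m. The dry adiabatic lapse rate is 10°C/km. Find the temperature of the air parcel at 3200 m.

2.7°C

Dry adiabatic to 3200 m: -10 × 2.4 km = -24°C, so T = 2.7°C.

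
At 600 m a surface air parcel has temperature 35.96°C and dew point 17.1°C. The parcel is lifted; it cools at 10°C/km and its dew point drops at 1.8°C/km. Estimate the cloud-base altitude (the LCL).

T and T_d converge at 10 − 1.8 = 8.2°C per km
Height above start = (35.96 − 17.1) / 8.2 = 2.3 km
LCL altitude = 600 m + 2300 m = 2900 m

2900 m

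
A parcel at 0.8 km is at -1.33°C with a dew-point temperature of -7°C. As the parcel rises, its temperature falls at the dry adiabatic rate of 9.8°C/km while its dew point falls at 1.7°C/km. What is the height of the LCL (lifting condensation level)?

1.5 km

T and T_d converge at 9.8 − 1.7 = 8.1°C per km
Height above start = (-1.33 − (-7)) / 8.1 = 0.7 km
LCL altitude = 800 m + 700 m = 1500 m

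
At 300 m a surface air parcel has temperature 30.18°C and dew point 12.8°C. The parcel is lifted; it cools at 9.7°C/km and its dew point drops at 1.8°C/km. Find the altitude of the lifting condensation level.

T and T_d converge at 9.7 − 1.8 = 7.9°C per km
Height above start = (30.18 − 12.8) / 7.9 = 2.2 km
LCL altitude = 300 m + 2200 m = 2500 m

2500 m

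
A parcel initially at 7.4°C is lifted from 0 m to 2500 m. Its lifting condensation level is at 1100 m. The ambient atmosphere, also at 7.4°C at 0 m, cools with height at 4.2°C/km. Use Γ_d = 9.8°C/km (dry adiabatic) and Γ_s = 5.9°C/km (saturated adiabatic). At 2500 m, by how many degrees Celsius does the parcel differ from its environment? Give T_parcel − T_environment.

Parcel:
  0–1100 m, dry: Δz = 1.1 km ⇒ ΔT = -10.78°C; T = -3.38°C
  1100–2500 m, saturated: Δz = 1.4 km ⇒ ΔT = -8.26°C; T = -11.64°C
Environment:
  0–2500 m, environment: Δz = 2.5 km ⇒ ΔT = -10.5°C; T = -3.1°C
T_parcel − T_env = -11.64 − (-3.1) = -8.54°C

-8.54°C (parcel cooler than environment)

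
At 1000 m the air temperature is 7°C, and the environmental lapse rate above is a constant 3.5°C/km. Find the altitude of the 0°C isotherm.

Height above start = (7 − 0) / 3.5 = 2 km
Altitude = 1000 m + 2000 m = 3000 m

3000 m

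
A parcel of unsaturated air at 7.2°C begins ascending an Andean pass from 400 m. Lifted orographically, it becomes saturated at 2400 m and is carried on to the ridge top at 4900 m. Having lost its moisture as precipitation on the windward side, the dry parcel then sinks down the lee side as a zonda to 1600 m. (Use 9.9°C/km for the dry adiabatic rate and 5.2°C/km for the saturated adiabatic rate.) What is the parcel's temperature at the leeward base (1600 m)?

From 400 m to 2400 m (dry): cools by 9.9 × 2 = 19.8°C, giving -12.6°C.
From 2400 m to 4900 m (saturated): cools by 5.2 × 2.5 = 13°C, giving -25.6°C.
From 4900 m to 1600 m (dry descent): warms by 9.9 × 3.3 = 32.67°C, giving 7.07°C.

7.07°C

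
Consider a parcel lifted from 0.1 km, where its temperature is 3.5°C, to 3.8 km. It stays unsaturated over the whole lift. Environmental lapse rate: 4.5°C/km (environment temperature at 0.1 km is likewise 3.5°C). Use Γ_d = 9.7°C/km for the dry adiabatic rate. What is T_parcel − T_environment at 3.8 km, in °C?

Parcel:
  100–3800 m, dry: Δz = 3.7 km ⇒ ΔT = -35.89°C; T = -32.39°C
Environment:
  100–3800 m, environment: Δz = 3.7 km ⇒ ΔT = -16.65°C; T = -13.15°C
T_parcel − T_env = -32.39 − (-13.15) = -19.24°C

-19.24°C (parcel cooler than environment)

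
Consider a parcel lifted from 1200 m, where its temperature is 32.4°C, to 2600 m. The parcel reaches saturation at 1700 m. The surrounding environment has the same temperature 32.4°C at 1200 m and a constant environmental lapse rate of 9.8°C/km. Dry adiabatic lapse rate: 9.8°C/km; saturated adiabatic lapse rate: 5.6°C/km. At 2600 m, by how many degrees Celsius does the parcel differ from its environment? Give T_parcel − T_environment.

+3.78°C (parcel warmer than environment)

Parcel:
  Dry to 1700 m: -9.8 × 0.5 km = -4.9°C, so T = 27.5°C.
  Saturated to 2600 m: -5.6 × 0.9 km = -5.04°C, so T = 22.46°C.
Environment:
  Environment to 2600 m: -9.8 × 1.4 km = -13.72°C, so T = 18.68°C.
T_parcel − T_env = 22.46 − 18.68 = +3.78°C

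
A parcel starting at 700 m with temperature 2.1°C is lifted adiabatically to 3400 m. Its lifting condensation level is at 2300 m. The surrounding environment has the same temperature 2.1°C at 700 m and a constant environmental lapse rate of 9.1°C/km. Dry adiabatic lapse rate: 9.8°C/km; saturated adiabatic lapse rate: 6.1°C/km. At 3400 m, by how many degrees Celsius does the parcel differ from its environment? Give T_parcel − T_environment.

+2.18°C (parcel warmer than environment)

Parcel:
  700 → 2300 m (dry, 9.8°C/km): ΔT = -9.8 × 1.6 = -15.68°C → T = -13.58°C
  2300 → 3400 m (saturated, 6.1°C/km): ΔT = -6.1 × 1.1 = -6.71°C → T = -20.29°C
Environment:
  700 → 3400 m (environment, 9.1°C/km): ΔT = -9.1 × 2.7 = -24.57°C → T = -22.47°C
T_parcel − T_env = -20.29 − (-22.47) = +2.18°C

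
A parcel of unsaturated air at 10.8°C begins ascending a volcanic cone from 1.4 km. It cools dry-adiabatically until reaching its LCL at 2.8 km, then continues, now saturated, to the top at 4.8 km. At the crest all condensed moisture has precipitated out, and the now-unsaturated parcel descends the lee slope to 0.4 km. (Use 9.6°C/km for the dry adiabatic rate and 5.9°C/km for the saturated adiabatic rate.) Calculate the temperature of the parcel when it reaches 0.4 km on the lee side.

27.8°C

1400–2800 m, dry: Δz = 1.4 km ⇒ ΔT = -13.44°C; T = -2.64°C
2800–4800 m, saturated: Δz = 2 km ⇒ ΔT = -11.8°C; T = -14.44°C
4800–400 m, dry descent: Δz = 4.4 km ⇒ ΔT = +42.24°C; T = 27.8°C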